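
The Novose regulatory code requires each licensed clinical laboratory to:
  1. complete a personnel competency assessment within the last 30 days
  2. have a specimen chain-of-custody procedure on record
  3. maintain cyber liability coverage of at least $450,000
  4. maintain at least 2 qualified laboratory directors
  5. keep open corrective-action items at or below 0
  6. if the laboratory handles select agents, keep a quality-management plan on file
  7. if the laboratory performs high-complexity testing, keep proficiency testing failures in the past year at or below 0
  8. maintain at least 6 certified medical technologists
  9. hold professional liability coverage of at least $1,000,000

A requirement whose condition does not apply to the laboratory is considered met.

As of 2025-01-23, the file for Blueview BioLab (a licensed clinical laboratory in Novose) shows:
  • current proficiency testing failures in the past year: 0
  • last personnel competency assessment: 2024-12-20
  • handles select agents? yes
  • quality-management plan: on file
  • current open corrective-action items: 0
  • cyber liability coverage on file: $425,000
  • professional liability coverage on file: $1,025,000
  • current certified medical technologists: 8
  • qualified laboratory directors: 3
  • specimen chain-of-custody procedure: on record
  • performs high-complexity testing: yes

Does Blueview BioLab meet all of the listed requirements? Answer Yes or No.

1. personnel competency assessment 34 days ago vs limit 30 → not met
2. specimen chain-of-custody procedure present → met
3. cyber liability coverage $425,000 < $450,000 → not met
4. qualified laboratory directors 3 ≥ 2 → met
5. open corrective-action items 0 ≤ 0 → met
6. condition 'handles select agents' holds; quality-management plan present → met
7. condition 'performs high-complexity testing' holds; proficiency testing failures in the past year 0 ≤ 0 → met
8. certified medical technologists 8 ≥ 6 → met
9. professional liability coverage $1,025,000 ≥ $1,000,000 → met
Not met: 1, 3

No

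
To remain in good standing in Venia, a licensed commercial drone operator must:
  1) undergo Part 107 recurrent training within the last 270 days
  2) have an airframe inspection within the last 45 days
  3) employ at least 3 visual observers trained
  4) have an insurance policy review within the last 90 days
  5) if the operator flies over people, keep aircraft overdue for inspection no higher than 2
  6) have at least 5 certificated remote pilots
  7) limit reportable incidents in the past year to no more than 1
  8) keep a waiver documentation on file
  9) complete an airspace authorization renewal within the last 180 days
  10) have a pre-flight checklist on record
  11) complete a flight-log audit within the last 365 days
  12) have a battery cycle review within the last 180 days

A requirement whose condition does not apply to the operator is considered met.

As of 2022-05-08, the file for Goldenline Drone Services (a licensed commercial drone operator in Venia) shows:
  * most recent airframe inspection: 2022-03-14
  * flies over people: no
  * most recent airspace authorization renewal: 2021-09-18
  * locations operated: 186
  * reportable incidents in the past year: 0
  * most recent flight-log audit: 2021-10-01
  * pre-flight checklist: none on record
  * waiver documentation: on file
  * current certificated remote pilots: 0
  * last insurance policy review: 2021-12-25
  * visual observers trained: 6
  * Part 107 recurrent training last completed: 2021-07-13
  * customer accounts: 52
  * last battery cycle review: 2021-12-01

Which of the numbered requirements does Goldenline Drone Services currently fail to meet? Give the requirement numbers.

1. Part 107 recurrent training 299 days ago vs limit 270 → not met
2. airframe inspection 55 days ago vs limit 45 → not met
3. visual observers trained 6 ≥ 3 → met
4. insurance policy review 134 days ago vs limit 90 → not met
5. condition 'flies over people' does not hold → requirement n/a → met
6. certificated remote pilots 0 < 5 → not met
7. reportable incidents in the past year 0 ≤ 1 → met
8. waiver documentation present → met
9. airspace authorization renewal 232 days ago vs limit 180 → not met
10. pre-flight checklist absent → not met
11. flight-log audit 219 days ago vs limit 365 → met
12. battery cycle review 158 days ago vs limit 180 → met
Not met: 1, 2, 4, 6, 9, 10

1, 2, 4, 6, 9, 10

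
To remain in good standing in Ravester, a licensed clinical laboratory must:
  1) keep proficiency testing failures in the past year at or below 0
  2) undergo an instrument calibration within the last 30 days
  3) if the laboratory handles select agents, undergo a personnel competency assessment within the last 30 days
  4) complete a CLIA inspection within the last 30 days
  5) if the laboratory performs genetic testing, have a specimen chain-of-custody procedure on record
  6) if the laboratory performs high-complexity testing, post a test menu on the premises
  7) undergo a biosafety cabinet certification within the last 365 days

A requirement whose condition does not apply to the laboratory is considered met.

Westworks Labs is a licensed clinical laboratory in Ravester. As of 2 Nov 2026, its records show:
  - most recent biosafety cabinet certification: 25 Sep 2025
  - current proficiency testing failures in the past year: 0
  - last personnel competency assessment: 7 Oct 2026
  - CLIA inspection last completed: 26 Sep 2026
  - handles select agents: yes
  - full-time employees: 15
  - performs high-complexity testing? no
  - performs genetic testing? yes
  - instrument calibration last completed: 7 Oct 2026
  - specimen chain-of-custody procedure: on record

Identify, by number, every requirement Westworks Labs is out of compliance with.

4, 7

1. proficiency testing failures in the past year 0 ≤ 0 → met
2. instrument calibration 26 days ago vs limit 30 → met
3. condition 'handles select agents' holds; personnel competency assessment 26 days ago vs limit 30 → met
4. CLIA inspection 37 days ago vs limit 30 → not met
5. condition 'performs genetic testing' holds; specimen chain-of-custody procedure present → met
6. condition 'performs high-complexity testing' does not hold → requirement n/a → met
7. biosafety cabinet certification 403 days ago vs limit 365 → not met
Not met: 4, 7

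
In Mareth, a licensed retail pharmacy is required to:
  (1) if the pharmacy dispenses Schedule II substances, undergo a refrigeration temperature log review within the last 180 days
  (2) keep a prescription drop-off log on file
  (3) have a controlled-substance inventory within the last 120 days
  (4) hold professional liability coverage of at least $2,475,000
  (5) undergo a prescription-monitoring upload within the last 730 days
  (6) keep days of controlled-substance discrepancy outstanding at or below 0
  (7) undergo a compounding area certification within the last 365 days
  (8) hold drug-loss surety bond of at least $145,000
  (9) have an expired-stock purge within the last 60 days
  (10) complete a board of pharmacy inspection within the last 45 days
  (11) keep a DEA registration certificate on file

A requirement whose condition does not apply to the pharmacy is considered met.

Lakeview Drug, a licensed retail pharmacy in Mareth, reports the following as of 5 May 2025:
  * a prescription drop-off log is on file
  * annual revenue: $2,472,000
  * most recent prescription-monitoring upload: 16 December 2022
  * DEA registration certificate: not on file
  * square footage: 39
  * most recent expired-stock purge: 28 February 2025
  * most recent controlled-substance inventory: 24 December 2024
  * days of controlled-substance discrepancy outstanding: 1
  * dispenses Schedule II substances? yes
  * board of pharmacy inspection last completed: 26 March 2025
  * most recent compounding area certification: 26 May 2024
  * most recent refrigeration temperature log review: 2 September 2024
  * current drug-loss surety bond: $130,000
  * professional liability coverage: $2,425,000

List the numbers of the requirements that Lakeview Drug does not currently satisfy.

1. condition 'dispenses Schedule II substances' holds; refrigeration temperature log review 245 days ago vs limit 180 → not met
2. prescription drop-off log present → met
3. controlled-substance inventory 132 days ago vs limit 120 → not met
4. professional liability coverage $2,425,000 < $2,475,000 → not met
5. prescription-monitoring upload 871 days ago vs limit 730 → not met
6. days of controlled-substance discrepancy outstanding 1 > 0 → not met
7. compounding area certification 344 days ago vs limit 365 → met
8. drug-loss surety bond $130,000 < $145,000 → not met
9. expired-stock purge 66 days ago vs limit 60 → not met
10. board of pharmacy inspection 40 days ago vs limit 45 → met
11. DEA registration certificate absent → not met
Not met: 1, 3, 4, 5, 6, 8, 9, 11

1, 3, 4, 5, 6, 8, 9, 11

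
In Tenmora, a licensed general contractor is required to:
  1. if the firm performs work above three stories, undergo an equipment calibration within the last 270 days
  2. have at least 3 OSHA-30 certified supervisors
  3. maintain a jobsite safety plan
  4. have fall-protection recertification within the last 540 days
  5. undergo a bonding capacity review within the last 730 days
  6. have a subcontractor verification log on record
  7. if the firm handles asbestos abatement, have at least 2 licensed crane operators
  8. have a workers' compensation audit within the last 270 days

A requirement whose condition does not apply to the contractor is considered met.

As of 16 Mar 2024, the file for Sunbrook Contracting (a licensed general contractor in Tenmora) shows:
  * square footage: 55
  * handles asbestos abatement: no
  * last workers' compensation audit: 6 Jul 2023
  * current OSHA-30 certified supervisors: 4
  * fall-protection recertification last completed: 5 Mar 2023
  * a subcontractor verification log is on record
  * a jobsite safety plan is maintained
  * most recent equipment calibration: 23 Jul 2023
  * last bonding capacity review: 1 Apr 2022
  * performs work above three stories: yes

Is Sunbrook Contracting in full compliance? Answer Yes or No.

Yes

1. condition 'performs work above three stories' holds; equipment calibration 237 days ago vs limit 270 → met
2. OSHA-30 certified supervisors 4 ≥ 3 → met
3. jobsite safety plan present → met
4. fall-protection recertification 377 days ago vs limit 540 → met
5. bonding capacity review 715 days ago vs limit 730 → met
6. subcontractor verification log present → met
7. condition 'handles asbestos abatement' does not hold → requirement n/a → met
8. workers' compensation audit 254 days ago vs limit 270 → met
All met.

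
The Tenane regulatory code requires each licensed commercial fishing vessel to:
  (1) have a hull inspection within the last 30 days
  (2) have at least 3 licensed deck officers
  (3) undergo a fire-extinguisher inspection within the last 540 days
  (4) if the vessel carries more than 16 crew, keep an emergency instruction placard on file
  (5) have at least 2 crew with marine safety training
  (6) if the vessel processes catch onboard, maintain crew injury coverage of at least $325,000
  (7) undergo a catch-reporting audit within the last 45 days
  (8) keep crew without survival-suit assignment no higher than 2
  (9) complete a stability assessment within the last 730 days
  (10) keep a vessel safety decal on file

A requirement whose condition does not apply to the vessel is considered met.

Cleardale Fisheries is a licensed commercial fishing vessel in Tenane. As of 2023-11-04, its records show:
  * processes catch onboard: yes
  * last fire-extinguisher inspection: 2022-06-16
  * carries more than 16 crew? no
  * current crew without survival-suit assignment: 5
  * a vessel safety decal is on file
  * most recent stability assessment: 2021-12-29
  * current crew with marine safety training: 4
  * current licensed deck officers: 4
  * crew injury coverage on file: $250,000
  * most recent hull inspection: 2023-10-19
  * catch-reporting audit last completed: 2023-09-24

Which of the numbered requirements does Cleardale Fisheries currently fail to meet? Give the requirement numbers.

6, 8

1. hull inspection 16 days ago vs limit 30 → met
2. licensed deck officers 4 ≥ 3 → met
3. fire-extinguisher inspection 506 days ago vs limit 540 → met
4. condition 'carries more than 16 crew' does not hold → requirement n/a → met
5. crew with marine safety training 4 ≥ 2 → met
6. condition 'processes catch onboard' holds; crew injury coverage $250,000 < $325,000 → not met
7. catch-reporting audit 41 days ago vs limit 45 → met
8. crew without survival-suit assignment 5 > 2 → not met
9. stability assessment 675 days ago vs limit 730 → met
10. vessel safety decal present → met
Not met: 6, 8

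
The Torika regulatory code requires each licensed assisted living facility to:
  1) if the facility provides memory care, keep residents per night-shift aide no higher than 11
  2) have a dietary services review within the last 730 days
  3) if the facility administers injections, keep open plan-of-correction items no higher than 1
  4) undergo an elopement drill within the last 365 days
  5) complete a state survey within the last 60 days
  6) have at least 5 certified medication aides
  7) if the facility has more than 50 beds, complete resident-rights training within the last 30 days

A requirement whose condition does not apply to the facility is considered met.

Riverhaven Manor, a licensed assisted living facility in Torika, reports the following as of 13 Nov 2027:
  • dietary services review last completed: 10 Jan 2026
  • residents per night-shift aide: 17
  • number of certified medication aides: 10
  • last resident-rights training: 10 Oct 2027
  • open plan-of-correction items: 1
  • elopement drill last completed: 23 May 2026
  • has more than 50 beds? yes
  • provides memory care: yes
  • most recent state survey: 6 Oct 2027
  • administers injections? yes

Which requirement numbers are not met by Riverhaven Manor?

1, 4, 7

1. condition 'provides memory care' holds; residents per night-shift aide 17 > 11 → not met
2. dietary services review 672 days ago vs limit 730 → met
3. condition 'administers injections' holds; open plan-of-correction items 1 ≤ 1 → met
4. elopement drill 539 days ago vs limit 365 → not met
5. state survey 38 days ago vs limit 60 → met
6. certified medication aides 10 ≥ 5 → met
7. condition 'has more than 50 beds' holds; resident-rights training 34 days ago vs limit 30 → not met
Not met: 1, 4, 7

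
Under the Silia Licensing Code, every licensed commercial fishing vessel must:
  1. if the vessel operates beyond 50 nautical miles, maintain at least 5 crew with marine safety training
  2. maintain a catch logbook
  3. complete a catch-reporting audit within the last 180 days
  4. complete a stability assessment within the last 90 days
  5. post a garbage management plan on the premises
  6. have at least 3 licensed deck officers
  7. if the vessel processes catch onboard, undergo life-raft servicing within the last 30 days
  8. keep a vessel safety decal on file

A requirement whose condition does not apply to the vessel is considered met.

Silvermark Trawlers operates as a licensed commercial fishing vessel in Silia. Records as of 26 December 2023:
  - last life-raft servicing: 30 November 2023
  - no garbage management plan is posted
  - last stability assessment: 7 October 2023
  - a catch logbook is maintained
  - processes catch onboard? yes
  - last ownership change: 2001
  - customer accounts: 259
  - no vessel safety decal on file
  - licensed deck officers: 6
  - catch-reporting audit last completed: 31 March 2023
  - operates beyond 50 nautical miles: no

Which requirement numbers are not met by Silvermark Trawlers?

3, 5, 8

1. condition 'operates beyond 50 nautical miles' does not hold → requirement n/a → met
2. catch logbook present → met
3. catch-reporting audit 270 days ago vs limit 180 → not met
4. stability assessment 80 days ago vs limit 90 → met
5. garbage management plan absent → not met
6. licensed deck officers 6 ≥ 3 → met
7. condition 'processes catch onboard' holds; life-raft servicing 26 days ago vs limit 30 → met
8. vessel safety decal absent → not met
Not met: 3, 5, 8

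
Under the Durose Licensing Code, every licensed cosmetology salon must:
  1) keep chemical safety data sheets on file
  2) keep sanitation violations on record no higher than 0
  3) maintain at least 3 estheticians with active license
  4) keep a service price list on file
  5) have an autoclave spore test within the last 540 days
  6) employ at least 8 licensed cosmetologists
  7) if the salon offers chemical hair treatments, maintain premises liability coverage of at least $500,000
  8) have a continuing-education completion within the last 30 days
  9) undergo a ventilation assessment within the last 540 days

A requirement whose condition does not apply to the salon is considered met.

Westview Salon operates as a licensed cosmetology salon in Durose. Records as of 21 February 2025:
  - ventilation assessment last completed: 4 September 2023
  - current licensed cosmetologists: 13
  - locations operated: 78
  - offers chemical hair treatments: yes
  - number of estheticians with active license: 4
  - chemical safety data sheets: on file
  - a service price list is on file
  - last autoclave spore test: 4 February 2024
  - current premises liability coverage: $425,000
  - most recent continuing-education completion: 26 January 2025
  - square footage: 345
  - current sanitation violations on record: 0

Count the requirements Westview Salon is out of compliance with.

1. chemical safety data sheets present → met
2. sanitation violations on record 0 ≤ 0 → met
3. estheticians with active license 4 ≥ 3 → met
4. service price list present → met
5. autoclave spore test 383 days ago vs limit 540 → met
6. licensed cosmetologists 13 ≥ 8 → met
7. condition 'offers chemical hair treatments' holds; premises liability coverage $425,000 < $500,000 → not met
8. continuing-education completion 26 days ago vs limit 30 → met
9. ventilation assessment 536 days ago vs limit 540 → met
Not met: 1 of 9

1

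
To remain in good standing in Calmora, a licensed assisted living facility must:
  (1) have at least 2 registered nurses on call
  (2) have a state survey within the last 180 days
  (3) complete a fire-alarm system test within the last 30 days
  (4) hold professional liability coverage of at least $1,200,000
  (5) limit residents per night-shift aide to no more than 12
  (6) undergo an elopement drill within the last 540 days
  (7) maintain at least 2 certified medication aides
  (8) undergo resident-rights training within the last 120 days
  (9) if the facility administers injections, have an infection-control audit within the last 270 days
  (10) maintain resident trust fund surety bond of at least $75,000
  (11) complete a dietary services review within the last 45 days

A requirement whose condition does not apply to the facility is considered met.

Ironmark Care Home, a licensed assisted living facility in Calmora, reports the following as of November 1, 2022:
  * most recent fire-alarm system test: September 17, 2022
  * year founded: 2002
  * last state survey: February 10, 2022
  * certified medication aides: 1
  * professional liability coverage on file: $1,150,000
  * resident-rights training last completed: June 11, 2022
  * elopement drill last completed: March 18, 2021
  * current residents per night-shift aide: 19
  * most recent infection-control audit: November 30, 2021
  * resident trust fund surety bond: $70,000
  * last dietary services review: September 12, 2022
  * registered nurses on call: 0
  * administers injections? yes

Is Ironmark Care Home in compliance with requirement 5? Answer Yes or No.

5. residents per night-shift aide 19 > 12 → not met

No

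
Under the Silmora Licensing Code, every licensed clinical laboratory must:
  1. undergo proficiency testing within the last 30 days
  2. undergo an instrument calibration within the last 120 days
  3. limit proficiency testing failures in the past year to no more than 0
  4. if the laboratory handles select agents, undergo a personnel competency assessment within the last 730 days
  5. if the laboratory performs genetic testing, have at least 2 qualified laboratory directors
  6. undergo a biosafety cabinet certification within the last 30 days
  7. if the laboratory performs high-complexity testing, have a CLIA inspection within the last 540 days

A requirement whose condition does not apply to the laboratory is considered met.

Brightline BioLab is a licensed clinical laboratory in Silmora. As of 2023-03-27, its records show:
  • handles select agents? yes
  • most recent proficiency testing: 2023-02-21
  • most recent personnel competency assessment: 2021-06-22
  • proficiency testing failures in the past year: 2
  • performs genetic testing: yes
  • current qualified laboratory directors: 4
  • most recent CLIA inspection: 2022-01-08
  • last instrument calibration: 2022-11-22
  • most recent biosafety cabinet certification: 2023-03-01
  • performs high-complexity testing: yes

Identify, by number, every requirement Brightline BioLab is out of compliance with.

1, 2, 3

1. proficiency testing 34 days ago vs limit 30 → not met
2. instrument calibration 125 days ago vs limit 120 → not met
3. proficiency testing failures in the past year 2 > 0 → not met
4. condition 'handles select agents' holds; personnel competency assessment 643 days ago vs limit 730 → met
5. condition 'performs genetic testing' holds; qualified laboratory directors 4 ≥ 2 → met
6. biosafety cabinet certification 26 days ago vs limit 30 → met
7. condition 'performs high-complexity testing' holds; CLIA inspection 443 days ago vs limit 540 → met
Not met: 1, 2, 3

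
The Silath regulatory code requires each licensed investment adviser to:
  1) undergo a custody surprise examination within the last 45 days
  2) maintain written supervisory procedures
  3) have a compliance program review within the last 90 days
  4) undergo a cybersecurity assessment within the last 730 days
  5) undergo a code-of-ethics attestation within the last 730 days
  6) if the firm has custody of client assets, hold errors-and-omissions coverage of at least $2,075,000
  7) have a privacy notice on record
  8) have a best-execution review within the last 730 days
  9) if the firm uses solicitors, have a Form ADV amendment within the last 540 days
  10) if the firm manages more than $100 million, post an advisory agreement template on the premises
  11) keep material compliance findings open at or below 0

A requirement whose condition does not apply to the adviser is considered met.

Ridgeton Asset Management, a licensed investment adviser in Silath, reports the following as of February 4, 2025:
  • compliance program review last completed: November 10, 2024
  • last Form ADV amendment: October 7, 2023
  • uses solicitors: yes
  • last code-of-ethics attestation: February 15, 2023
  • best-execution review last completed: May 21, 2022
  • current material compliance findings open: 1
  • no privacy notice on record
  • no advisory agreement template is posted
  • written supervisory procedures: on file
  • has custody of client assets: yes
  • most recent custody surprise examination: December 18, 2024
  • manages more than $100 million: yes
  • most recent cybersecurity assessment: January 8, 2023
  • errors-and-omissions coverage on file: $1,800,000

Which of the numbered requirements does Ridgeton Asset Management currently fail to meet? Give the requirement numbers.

1. custody surprise examination 48 days ago vs limit 45 → not met
2. written supervisory procedures present → met
3. compliance program review 86 days ago vs limit 90 → met
4. cybersecurity assessment 758 days ago vs limit 730 → not met
5. code-of-ethics attestation 720 days ago vs limit 730 → met
6. condition 'has custody of client assets' holds; errors-and-omissions coverage $1,800,000 < $2,075,000 → not met
7. privacy notice absent → not met
8. best-execution review 990 days ago vs limit 730 → not met
9. condition 'uses solicitors' holds; Form ADV amendment 486 days ago vs limit 540 → met
10. condition 'manages more than $100 million' holds; advisory agreement template absent → not met
11. material compliance findings open 1 > 0 → not met
Not met: 1, 4, 6, 7, 8, 10, 11

1, 4, 6, 7, 8, 10, 11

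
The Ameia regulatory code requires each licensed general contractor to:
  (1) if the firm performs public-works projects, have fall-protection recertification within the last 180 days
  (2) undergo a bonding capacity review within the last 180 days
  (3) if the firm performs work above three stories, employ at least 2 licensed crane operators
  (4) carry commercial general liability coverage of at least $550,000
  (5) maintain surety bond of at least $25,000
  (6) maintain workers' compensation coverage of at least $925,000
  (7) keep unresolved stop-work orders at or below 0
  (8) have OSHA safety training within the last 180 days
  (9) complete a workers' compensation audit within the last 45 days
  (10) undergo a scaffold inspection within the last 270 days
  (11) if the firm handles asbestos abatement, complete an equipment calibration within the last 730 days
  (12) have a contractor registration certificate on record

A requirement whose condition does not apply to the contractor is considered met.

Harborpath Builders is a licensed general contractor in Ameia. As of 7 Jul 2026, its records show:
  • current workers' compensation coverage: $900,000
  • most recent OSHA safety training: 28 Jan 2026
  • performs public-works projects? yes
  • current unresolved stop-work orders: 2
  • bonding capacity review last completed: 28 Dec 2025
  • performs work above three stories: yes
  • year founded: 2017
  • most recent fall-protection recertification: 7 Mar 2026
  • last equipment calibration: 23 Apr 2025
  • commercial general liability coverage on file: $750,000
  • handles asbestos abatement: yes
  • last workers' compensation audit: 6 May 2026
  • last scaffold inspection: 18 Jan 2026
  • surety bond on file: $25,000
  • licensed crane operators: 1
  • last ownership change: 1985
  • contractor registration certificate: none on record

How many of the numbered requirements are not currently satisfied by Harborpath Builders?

6

1. condition 'performs public-works projects' holds; fall-protection recertification 122 days ago vs limit 180 → met
2. bonding capacity review 191 days ago vs limit 180 → not met
3. condition 'performs work above three stories' holds; licensed crane operators 1 < 2 → not met
4. commercial general liability coverage $750,000 ≥ $550,000 → met
5. surety bond $25,000 ≥ $25,000 → met
6. workers' compensation coverage $900,000 < $925,000 → not met
7. unresolved stop-work orders 2 > 0 → not met
8. OSHA safety training 160 days ago vs limit 180 → met
9. workers' compensation audit 62 days ago vs limit 45 → not met
10. scaffold inspection 170 days ago vs limit 270 → met
11. condition 'handles asbestos abatement' holds; equipment calibration 440 days ago vs limit 730 → met
12. contractor registration certificate absent → not met
Not met: 6 of 12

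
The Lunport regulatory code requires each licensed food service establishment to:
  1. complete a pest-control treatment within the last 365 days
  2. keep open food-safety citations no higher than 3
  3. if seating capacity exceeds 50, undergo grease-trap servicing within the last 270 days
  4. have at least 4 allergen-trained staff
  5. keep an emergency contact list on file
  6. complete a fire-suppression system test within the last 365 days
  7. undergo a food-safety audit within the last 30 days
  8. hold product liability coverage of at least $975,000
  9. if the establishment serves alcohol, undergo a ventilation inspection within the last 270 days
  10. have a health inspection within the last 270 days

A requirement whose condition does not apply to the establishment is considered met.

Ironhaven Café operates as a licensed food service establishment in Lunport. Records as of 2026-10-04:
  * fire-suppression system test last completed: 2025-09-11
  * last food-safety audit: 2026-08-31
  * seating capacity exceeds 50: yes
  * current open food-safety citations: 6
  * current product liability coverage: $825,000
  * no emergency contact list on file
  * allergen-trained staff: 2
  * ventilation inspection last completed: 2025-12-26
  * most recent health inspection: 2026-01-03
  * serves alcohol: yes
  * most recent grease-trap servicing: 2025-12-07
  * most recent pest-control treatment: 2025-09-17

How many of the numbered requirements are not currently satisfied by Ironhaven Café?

1. pest-control treatment 382 days ago vs limit 365 → not met
2. open food-safety citations 6 > 3 → not met
3. condition 'seating capacity exceeds 50' holds; grease-trap servicing 301 days ago vs limit 270 → not met
4. allergen-trained staff 2 < 4 → not met
5. emergency contact list absent → not met
6. fire-suppression system test 388 days ago vs limit 365 → not met
7. food-safety audit 34 days ago vs limit 30 → not met
8. product liability coverage $825,000 < $975,000 → not met
9. condition 'serves alcohol' holds; ventilation inspection 282 days ago vs limit 270 → not met
10. health inspection 274 days ago vs limit 270 → not met
Not met: 10 of 10

10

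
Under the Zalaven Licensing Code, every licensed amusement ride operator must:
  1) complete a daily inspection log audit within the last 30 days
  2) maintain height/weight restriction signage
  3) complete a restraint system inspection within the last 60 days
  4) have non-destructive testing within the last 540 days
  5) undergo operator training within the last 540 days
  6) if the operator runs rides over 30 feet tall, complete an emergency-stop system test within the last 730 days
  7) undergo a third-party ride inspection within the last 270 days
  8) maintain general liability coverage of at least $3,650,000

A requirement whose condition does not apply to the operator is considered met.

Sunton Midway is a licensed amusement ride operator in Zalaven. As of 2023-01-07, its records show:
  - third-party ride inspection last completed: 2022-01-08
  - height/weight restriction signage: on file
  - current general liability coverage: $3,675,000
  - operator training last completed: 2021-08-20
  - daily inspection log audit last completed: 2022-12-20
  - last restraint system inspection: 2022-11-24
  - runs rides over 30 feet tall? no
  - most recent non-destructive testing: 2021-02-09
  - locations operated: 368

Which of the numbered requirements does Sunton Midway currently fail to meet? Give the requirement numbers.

1. daily inspection log audit 18 days ago vs limit 30 → met
2. height/weight restriction signage present → met
3. restraint system inspection 44 days ago vs limit 60 → met
4. non-destructive testing 697 days ago vs limit 540 → not met
5. operator training 505 days ago vs limit 540 → met
6. condition 'runs rides over 30 feet tall' does not hold → requirement n/a → met
7. third-party ride inspection 364 days ago vs limit 270 → not met
8. general liability coverage $3,675,000 ≥ $3,650,000 → met
Not met: 4, 7

4, 7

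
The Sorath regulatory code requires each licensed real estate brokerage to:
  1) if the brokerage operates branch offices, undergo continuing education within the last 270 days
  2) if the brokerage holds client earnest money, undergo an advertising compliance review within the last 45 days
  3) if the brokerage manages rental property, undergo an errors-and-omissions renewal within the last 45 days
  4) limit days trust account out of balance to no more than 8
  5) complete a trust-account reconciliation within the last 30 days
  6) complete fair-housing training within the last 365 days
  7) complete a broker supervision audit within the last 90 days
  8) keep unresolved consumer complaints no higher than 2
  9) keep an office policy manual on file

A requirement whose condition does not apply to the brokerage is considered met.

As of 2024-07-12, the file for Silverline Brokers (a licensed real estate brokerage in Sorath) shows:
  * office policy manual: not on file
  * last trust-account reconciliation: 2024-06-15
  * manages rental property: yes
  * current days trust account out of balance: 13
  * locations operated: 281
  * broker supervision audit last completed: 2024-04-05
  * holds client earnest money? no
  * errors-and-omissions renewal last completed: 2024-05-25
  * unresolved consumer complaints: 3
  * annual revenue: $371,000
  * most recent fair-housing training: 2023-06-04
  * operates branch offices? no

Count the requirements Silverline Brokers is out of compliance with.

1. condition 'operates branch offices' does not hold → requirement n/a → met
2. condition 'holds client earnest money' does not hold → requirement n/a → met
3. condition 'manages rental property' holds; errors-and-omissions renewal 48 days ago vs limit 45 → not met
4. days trust account out of balance 13 > 8 → not met
5. trust-account reconciliation 27 days ago vs limit 30 → met
6. fair-housing training 404 days ago vs limit 365 → not met
7. broker supervision audit 98 days ago vs limit 90 → not met
8. unresolved consumer complaints 3 > 2 → not met
9. office policy manual absent → not met
Not met: 6 of 9

6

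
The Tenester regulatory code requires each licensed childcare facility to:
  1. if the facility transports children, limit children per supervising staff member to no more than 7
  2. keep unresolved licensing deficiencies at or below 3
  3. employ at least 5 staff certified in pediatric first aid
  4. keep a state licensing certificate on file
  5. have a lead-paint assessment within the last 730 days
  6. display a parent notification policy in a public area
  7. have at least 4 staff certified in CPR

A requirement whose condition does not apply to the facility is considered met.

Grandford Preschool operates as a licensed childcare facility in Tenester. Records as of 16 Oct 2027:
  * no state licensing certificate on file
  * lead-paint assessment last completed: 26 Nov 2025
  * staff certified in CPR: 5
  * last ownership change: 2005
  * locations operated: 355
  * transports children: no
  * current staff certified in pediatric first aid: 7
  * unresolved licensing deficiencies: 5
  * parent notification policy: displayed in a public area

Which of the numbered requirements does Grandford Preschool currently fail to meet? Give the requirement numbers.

2, 4

1. condition 'transports children' does not hold → requirement n/a → met
2. unresolved licensing deficiencies 5 > 3 → not met
3. staff certified in pediatric first aid 7 ≥ 5 → met
4. state licensing certificate absent → not met
5. lead-paint assessment 689 days ago vs limit 730 → met
6. parent notification policy present → met
7. staff certified in CPR 5 ≥ 4 → met
Not met: 2, 4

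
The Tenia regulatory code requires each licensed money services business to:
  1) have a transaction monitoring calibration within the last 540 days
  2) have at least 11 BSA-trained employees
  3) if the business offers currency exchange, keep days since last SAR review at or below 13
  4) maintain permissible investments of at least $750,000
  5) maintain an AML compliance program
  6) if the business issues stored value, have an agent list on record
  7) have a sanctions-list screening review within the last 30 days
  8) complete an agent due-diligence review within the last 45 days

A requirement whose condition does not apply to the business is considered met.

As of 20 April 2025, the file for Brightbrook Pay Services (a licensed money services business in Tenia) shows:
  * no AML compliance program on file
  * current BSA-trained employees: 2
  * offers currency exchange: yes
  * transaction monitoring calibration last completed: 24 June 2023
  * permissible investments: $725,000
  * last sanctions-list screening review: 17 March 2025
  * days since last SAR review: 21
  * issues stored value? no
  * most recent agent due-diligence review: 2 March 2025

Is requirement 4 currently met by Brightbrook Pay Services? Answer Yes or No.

4. permissible investments $725,000 < $750,000 → not met

No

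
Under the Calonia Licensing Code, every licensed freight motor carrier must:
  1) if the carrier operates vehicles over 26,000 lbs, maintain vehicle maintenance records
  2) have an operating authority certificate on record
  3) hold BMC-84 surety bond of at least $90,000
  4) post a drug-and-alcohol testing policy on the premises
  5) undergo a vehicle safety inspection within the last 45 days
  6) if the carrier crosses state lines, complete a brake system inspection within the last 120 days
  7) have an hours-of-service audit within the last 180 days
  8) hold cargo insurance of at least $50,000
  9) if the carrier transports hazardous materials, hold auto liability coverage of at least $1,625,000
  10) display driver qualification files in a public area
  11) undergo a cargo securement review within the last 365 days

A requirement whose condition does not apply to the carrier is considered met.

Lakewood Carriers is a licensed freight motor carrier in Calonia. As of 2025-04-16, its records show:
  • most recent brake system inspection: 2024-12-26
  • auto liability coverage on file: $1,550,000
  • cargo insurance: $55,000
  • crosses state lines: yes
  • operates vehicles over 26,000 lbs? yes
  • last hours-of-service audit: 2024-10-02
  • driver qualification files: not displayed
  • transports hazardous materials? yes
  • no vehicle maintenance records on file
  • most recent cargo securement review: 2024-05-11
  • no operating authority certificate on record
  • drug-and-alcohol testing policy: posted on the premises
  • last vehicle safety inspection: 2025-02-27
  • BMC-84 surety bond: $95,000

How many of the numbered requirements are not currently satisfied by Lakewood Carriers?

1. condition 'operates vehicles over 26,000 lbs' holds; vehicle maintenance records absent → not met
2. operating authority certificate absent → not met
3. BMC-84 surety bond $95,000 ≥ $90,000 → met
4. drug-and-alcohol testing policy present → met
5. vehicle safety inspection 48 days ago vs limit 45 → not met
6. condition 'crosses state lines' holds; brake system inspection 111 days ago vs limit 120 → met
7. hours-of-service audit 196 days ago vs limit 180 → not met
8. cargo insurance $55,000 ≥ $50,000 → met
9. condition 'transports hazardous materials' holds; auto liability coverage $1,550,000 < $1,625,000 → not met
10. driver qualification files absent → not met
11. cargo securement review 340 days ago vs limit 365 → met
Not met: 6 of 11

6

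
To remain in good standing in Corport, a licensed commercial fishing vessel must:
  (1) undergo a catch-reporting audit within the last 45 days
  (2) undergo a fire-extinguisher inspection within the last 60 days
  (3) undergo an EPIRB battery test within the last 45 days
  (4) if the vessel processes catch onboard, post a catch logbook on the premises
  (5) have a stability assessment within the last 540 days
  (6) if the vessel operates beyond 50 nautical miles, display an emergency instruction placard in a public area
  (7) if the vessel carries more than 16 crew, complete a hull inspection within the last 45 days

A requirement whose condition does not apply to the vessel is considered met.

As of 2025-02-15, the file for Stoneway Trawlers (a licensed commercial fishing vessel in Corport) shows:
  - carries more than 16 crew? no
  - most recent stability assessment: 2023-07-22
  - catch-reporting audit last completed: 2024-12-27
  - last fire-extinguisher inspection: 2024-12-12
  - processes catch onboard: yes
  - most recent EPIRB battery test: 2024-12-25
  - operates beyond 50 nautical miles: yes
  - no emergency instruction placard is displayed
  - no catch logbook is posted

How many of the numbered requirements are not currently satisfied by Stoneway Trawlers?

1. catch-reporting audit 50 days ago vs limit 45 → not met
2. fire-extinguisher inspection 65 days ago vs limit 60 → not met
3. EPIRB battery test 52 days ago vs limit 45 → not met
4. condition 'processes catch onboard' holds; catch logbook absent → not met
5. stability assessment 574 days ago vs limit 540 → not met
6. condition 'operates beyond 50 nautical miles' holds; emergency instruction placard absent → not met
7. condition 'carries more than 16 crew' does not hold → requirement n/a → met
Not met: 6 of 7

6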